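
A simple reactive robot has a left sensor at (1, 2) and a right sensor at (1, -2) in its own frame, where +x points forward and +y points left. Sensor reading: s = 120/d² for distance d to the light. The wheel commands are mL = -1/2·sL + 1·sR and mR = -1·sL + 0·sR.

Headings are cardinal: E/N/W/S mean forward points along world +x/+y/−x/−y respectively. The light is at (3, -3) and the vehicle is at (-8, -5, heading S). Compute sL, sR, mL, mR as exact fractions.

4/3 60/89 2/267 -4/3

left sensor world pos  = (-6, -6); dL² = 90
right sensor world pos = (-10, -6); dR² = 178
sL = 120/90 = 4/3
sR = 120/178 = 60/89
mL = -1/2·sL + 1·sR = 2/267
mR = -1·sL + 0·sR = -4/3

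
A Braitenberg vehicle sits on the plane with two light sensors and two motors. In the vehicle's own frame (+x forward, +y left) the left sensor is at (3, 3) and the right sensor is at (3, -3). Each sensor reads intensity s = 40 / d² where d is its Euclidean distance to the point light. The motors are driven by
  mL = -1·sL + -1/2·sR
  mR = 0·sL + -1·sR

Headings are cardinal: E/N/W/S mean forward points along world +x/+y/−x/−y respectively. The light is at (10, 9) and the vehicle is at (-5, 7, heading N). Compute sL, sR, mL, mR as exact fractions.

8/65 8/29 -492/1885 -8/29

left sensor world pos  = (-8, 10); dL² = 325
right sensor world pos = (-2, 10); dR² = 145
sL = 40/325 = 8/65
sR = 40/145 = 8/29
mL = -1·sL + -1/2·sR = -492/1885
mR = 0·sL + -1·sR = -8/29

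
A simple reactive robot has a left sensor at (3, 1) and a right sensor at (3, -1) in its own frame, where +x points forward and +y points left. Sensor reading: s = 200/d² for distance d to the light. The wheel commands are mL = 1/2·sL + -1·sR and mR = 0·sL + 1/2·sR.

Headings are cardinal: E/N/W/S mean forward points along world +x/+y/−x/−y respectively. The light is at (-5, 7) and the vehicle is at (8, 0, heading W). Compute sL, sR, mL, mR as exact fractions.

left sensor world pos  = (5, -1); dL² = 164
right sensor world pos = (5, 1); dR² = 136
sL = 200/164 = 50/41
sR = 200/136 = 25/17
mL = 1/2·sL + -1·sR = -600/697
mR = 0·sL + 1/2·sR = 25/34

50/41 25/17 -600/697 25/34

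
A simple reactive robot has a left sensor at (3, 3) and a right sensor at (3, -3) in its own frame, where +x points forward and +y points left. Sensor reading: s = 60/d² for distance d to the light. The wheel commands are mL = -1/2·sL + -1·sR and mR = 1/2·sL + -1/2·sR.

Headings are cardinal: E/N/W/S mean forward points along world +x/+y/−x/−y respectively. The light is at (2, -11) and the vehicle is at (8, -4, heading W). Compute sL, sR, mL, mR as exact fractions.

left sensor world pos  = (5, -7); dL² = 25
right sensor world pos = (5, -1); dR² = 109
sL = 60/25 = 12/5
sR = 60/109 = 60/109
mL = -1/2·sL + -1·sR = -954/545
mR = 1/2·sL + -1/2·sR = 504/545

12/5 60/109 -954/545 504/545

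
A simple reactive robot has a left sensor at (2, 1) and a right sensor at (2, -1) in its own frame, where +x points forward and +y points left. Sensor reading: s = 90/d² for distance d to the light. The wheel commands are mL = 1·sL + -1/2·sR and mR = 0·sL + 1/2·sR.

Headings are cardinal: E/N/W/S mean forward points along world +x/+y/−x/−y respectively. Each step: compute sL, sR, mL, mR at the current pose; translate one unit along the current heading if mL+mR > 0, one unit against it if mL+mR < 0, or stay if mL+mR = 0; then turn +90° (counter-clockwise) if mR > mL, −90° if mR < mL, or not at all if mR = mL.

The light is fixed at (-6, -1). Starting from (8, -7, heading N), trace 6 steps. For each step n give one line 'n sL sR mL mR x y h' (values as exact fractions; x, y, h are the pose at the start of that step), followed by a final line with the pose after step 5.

n=0: pose=(8,-7,N); sL=18/37, sR=90/241; mL=2673/8917, mR=45/241; mL+mR=18/37 → advance +1; mR−mL=-1008/8917 → turn -1·90°
n=1: pose=(8,-6,E); sL=45/136, sR=45/146; mL=1755/9928, mR=45/292; mL+mR=45/136 → advance +1; mR−mL=-225/9928 → turn -1·90°
n=2: pose=(9,-6,S); sL=18/61, sR=18/49; mL=333/2989, mR=9/49; mL+mR=18/61 → advance +1; mR−mL=216/2989 → turn +1·90°
n=3: pose=(9,-7,E); sL=45/157, sR=45/169; mL=8145/53066, mR=45/338; mL+mR=45/157 → advance +1; mR−mL=-540/26533 → turn -1·90°
n=4: pose=(10,-7,S); sL=90/353, sR=90/289; mL=10125/102017, mR=45/289; mL+mR=90/353 → advance +1; mR−mL=5760/102017 → turn +1·90°
n=5: pose=(10,-8,E); sL=1/4, sR=45/194; mL=13/97, mR=45/388; mL+mR=1/4 → advance +1; mR−mL=-7/388 → turn -1·90°

0 18/37 90/241 2673/8917 45/241 8 -7 N
1 45/136 45/146 1755/9928 45/292 8 -6 E
2 18/61 18/49 333/2989 9/49 9 -6 S
3 45/157 45/169 8145/53066 45/338 9 -7 E
4 90/353 90/289 10125/102017 45/289 10 -7 S
5 1/4 45/194 13/97 45/388 10 -8 E
final 11 -8 S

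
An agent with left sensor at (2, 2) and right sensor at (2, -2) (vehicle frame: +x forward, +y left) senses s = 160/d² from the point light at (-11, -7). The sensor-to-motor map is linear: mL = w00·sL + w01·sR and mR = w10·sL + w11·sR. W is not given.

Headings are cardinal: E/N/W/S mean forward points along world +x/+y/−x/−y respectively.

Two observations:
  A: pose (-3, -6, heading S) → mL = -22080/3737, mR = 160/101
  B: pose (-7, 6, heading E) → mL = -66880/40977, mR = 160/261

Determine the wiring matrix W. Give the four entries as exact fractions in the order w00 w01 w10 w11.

-1 -1 1 0

obs A: pose=(-3,-6,S) → sL=160/101, sR=160/37, mL=-22080/3737, mR=160/101
obs B: pose=(-7,6,E) → sL=160/261, sR=160/157, mL=-66880/40977, mR=160/261
sensor matrix S = [[160/101, 160/37], [160/261, 160/157]]; det S = -158720000/153131049
solve [mL_A; mL_B] = S·[w00; w01] and [mR_A; mR_B] = S·[w10; w11]:
  w00 = -1, w01 = -1, w10 = 1, w11 = 0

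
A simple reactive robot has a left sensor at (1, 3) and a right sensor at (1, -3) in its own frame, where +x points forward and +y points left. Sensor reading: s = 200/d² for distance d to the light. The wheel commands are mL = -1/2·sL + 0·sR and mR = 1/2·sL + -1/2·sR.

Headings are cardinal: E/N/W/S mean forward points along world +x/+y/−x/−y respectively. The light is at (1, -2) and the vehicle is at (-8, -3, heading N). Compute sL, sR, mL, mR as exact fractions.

25/18 50/9 -25/36 -25/12

left sensor world pos  = (-11, -2); dL² = 144
right sensor world pos = (-5, -2); dR² = 36
sL = 200/144 = 25/18
sR = 200/36 = 50/9
mL = -1/2·sL + 0·sR = -25/36
mR = 1/2·sL + -1/2·sR = -25/12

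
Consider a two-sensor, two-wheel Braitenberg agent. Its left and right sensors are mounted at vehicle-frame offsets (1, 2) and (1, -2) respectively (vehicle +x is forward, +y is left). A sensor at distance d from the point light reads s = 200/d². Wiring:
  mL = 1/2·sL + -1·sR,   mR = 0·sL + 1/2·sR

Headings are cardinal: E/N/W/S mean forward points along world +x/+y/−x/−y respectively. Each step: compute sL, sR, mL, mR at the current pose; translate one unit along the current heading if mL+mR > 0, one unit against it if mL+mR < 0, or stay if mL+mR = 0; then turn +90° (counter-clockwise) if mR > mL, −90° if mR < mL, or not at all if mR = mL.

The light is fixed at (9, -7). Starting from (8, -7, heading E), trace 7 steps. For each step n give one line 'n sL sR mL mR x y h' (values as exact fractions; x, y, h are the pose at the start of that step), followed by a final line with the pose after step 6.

n=0: pose=(8,-7,E); sL=50, sR=50; mL=-25, mR=25; mL+mR=0 → advance +0; mR−mL=50 → turn +1·90°
n=1: pose=(8,-7,N); sL=20, sR=100; mL=-90, mR=50; mL+mR=-40 → advance -1; mR−mL=140 → turn +1·90°
n=2: pose=(8,-8,W); sL=200/13, sR=40; mL=-420/13, mR=20; mL+mR=-160/13 → advance -1; mR−mL=680/13 → turn +1·90°
n=3: pose=(9,-8,S); sL=25, sR=25; mL=-25/2, mR=25/2; mL+mR=0 → advance +0; mR−mL=25 → turn +1·90°
n=4: pose=(9,-8,E); sL=100, sR=20; mL=30, mR=10; mL+mR=40 → advance +1; mR−mL=-20 → turn -1·90°
n=5: pose=(10,-8,S); sL=200/13, sR=40; mL=-420/13, mR=20; mL+mR=-160/13 → advance -1; mR−mL=680/13 → turn +1·90°
n=6: pose=(10,-7,E); sL=25, sR=25; mL=-25/2, mR=25/2; mL+mR=0 → advance +0; mR−mL=25 → turn +1·90°

0 50 50 -25 25 8 -7 E
1 20 100 -90 50 8 -7 N
2 200/13 40 -420/13 20 8 -8 W
3 25 25 -25/2 25/2 9 -8 S
4 100 20 30 10 9 -8 E
5 200/13 40 -420/13 20 10 -8 S
6 25 25 -25/2 25/2 10 -7 E
final 10 -7 N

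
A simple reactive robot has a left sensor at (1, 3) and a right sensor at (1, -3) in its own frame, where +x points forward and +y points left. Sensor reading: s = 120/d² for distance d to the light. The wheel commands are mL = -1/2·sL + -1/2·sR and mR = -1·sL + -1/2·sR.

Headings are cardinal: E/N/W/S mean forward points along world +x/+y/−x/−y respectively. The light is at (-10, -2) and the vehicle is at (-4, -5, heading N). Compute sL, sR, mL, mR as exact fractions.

120/13 24/17 -1176/221 -2196/221

left sensor world pos  = (-7, -4); dL² = 13
right sensor world pos = (-1, -4); dR² = 85
sL = 120/13 = 120/13
sR = 120/85 = 24/17
mL = -1/2·sL + -1/2·sR = -1176/221
mR = -1·sL + -1/2·sR = -2196/221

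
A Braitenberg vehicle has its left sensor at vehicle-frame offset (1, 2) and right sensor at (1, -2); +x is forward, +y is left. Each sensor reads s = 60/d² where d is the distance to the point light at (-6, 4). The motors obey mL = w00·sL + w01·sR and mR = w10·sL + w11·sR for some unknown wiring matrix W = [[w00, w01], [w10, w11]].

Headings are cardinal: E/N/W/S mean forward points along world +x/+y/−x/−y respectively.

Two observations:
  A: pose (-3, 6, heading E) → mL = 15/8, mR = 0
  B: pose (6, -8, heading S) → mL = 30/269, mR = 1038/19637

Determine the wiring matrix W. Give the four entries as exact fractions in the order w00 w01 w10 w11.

obs A: pose=(-3,6,E) → sL=15/8, sR=15/4, mL=15/8, mR=0
obs B: pose=(6,-8,S) → sL=12/73, sR=60/269, mL=30/269, mR=1038/19637
sensor matrix S = [[15/8, 15/4], [12/73, 60/269]]; det S = -7785/39274
solve [mL_A; mL_B] = S·[w00; w01] and [mR_A; mR_B] = S·[w10; w11]:
  w00 = 0, w01 = 1/2, w10 = 1, w11 = -1/2

0 1/2 1 -1/2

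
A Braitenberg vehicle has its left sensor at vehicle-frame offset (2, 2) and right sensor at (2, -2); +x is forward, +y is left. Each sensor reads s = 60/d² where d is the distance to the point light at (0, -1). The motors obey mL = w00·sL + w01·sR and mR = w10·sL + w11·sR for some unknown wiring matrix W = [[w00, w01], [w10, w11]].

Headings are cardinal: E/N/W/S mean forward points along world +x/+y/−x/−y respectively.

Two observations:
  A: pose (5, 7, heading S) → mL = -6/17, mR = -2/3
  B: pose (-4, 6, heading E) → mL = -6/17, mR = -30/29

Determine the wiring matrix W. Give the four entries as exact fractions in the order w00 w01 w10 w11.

-1/2 0 0 -1/2

obs A: pose=(5,7,S) → sL=12/17, sR=4/3, mL=-6/17, mR=-2/3
obs B: pose=(-4,6,E) → sL=12/17, sR=60/29, mL=-6/17, mR=-30/29
sensor matrix S = [[12/17, 4/3], [12/17, 60/29]]; det S = 256/493
solve [mL_A; mL_B] = S·[w00; w01] and [mR_A; mR_B] = S·[w10; w11]:
  w00 = -1/2, w01 = 0, w10 = 0, w11 = -1/2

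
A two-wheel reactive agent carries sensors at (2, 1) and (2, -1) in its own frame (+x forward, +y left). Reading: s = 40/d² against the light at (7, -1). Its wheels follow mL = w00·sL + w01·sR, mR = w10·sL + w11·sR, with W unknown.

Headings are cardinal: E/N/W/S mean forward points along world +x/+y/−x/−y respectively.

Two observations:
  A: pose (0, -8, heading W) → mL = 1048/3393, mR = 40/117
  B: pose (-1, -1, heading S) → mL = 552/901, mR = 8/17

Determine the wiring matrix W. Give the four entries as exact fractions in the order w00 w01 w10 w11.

1/2 1/2 0 1

obs A: pose=(0,-8,W) → sL=8/29, sR=40/117, mL=1048/3393, mR=40/117
obs B: pose=(-1,-1,S) → sL=40/53, sR=8/17, mL=552/901, mR=8/17
sensor matrix S = [[8/29, 40/117], [40/53, 8/17]]; det S = -391936/3057093
solve [mL_A; mL_B] = S·[w00; w01] and [mR_A; mR_B] = S·[w10; w11]:
  w00 = 1/2, w01 = 1/2, w10 = 0, w11 = 1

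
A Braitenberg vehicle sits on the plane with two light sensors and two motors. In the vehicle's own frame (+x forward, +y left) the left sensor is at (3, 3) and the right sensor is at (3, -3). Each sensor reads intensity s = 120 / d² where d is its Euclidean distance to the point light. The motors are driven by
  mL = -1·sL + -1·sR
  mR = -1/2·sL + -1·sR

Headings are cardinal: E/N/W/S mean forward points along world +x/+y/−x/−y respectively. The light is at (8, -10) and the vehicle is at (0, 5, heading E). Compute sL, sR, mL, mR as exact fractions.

120/349 120/169 -62160/58981 -52020/58981

left sensor world pos  = (3, 8); dL² = 349
right sensor world pos = (3, 2); dR² = 169
sL = 120/349 = 120/349
sR = 120/169 = 120/169
mL = -1·sL + -1·sR = -62160/58981
mR = -1/2·sL + -1·sR = -52020/58981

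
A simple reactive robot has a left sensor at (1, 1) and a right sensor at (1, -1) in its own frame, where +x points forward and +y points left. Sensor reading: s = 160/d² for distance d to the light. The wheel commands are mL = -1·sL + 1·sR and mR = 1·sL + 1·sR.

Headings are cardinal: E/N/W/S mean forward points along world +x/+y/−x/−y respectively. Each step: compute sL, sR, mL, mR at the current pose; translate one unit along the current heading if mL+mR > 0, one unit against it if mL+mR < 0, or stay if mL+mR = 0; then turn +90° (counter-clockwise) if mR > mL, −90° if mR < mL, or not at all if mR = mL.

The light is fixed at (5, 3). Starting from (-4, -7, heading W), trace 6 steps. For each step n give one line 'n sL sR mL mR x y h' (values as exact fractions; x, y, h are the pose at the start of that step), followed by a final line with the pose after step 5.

n=0: pose=(-4,-7,W); sL=160/221, sR=160/181; mL=6400/40001, mR=64320/40001; mL+mR=320/181 → advance +1; mR−mL=320/221 → turn +1·90°
n=1: pose=(-5,-7,S); sL=80/101, sR=80/121; mL=-1600/12221, mR=17760/12221; mL+mR=160/121 → advance +1; mR−mL=160/101 → turn +1·90°
n=2: pose=(-5,-8,E); sL=160/181, sR=32/45; mL=-1408/8145, mR=12992/8145; mL+mR=64/45 → advance +1; mR−mL=320/181 → turn +1·90°
n=3: pose=(-4,-8,N); sL=4/5, sR=40/41; mL=36/205, mR=364/205; mL+mR=80/41 → advance +1; mR−mL=8/5 → turn +1·90°
n=4: pose=(-4,-7,W); sL=160/221, sR=160/181; mL=6400/40001, mR=64320/40001; mL+mR=320/181 → advance +1; mR−mL=320/221 → turn +1·90°
n=5: pose=(-5,-7,S); sL=80/101, sR=80/121; mL=-1600/12221, mR=17760/12221; mL+mR=160/121 → advance +1; mR−mL=160/101 → turn +1·90°

0 160/221 160/181 6400/40001 64320/40001 -4 -7 W
1 80/101 80/121 -1600/12221 17760/12221 -5 -7 S
2 160/181 32/45 -1408/8145 12992/8145 -5 -8 E
3 4/5 40/41 36/205 364/205 -4 -8 N
4 160/221 160/181 6400/40001 64320/40001 -4 -7 W
5 80/101 80/121 -1600/12221 17760/12221 -5 -7 S
final -5 -8 E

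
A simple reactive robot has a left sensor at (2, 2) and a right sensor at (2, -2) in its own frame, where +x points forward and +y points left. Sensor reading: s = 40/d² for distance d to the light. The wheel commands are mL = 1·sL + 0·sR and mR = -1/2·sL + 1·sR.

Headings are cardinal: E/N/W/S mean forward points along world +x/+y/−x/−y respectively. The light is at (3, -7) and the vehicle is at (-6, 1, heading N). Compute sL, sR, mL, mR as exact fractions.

left sensor world pos  = (-8, 3); dL² = 221
right sensor world pos = (-4, 3); dR² = 149
sL = 40/221 = 40/221
sR = 40/149 = 40/149
mL = 1·sL + 0·sR = 40/221
mR = -1/2·sL + 1·sR = 5860/32929

40/221 40/149 40/221 5860/32929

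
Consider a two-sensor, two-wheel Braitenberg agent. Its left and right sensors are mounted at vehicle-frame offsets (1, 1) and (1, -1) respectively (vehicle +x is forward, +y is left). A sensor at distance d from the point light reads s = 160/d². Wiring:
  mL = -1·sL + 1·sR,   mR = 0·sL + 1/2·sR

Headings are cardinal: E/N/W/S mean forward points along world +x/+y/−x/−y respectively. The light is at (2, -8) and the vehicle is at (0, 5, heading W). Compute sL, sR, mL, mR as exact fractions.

160/153 32/41 -1664/6273 16/41

left sensor world pos  = (-1, 4); dL² = 153
right sensor world pos = (-1, 6); dR² = 205
sL = 160/153 = 160/153
sR = 160/205 = 32/41
mL = -1·sL + 1·sR = -1664/6273
mR = 0·sL + 1/2·sR = 16/41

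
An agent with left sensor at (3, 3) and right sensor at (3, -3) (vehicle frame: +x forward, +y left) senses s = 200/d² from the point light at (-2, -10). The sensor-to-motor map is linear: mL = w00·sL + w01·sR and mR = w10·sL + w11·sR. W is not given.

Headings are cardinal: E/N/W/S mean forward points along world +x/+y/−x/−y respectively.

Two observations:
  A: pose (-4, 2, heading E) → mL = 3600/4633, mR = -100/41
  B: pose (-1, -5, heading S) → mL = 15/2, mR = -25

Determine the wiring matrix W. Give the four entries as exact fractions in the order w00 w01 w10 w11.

obs A: pose=(-4,2,E) → sL=100/113, sR=100/41, mL=3600/4633, mR=-100/41
obs B: pose=(-1,-5,S) → sL=10, sR=25, mL=15/2, mR=-25
sensor matrix S = [[100/113, 100/41], [10, 25]]; det S = -10500/4633
solve [mL_A; mL_B] = S·[w00; w01] and [mR_A; mR_B] = S·[w10; w11]:
  w00 = -1/2, w01 = 1/2, w10 = 0, w11 = -1

-1/2 1/2 0 -1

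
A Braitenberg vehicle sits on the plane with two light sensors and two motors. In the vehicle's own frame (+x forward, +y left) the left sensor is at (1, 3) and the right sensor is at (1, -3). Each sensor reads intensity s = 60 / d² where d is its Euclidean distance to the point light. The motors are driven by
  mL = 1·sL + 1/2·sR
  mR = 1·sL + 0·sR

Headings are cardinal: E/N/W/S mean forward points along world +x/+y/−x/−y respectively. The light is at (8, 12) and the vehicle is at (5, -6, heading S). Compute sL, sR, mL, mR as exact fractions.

60/361 60/397 34650/143317 60/361

left sensor world pos  = (8, -7); dL² = 361
right sensor world pos = (2, -7); dR² = 397
sL = 60/361 = 60/361
sR = 60/397 = 60/397
mL = 1·sL + 1/2·sR = 34650/143317
mR = 1·sL + 0·sR = 60/361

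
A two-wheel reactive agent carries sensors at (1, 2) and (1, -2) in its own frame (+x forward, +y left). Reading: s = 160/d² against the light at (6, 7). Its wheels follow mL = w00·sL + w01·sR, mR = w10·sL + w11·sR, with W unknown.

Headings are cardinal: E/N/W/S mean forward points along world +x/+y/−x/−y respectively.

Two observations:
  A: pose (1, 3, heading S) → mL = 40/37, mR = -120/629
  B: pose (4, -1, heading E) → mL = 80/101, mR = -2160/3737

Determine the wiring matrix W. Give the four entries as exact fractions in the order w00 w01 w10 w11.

0 1/2 -1/2 1

obs A: pose=(1,3,S) → sL=80/17, sR=80/37, mL=40/37, mR=-120/629
obs B: pose=(4,-1,E) → sL=160/37, sR=160/101, mL=80/101, mR=-2160/3737
sensor matrix S = [[80/17, 80/37], [160/37, 160/101]]; det S = -4454400/2350573
solve [mL_A; mL_B] = S·[w00; w01] and [mR_A; mR_B] = S·[w10; w11]:
  w00 = 0, w01 = 1/2, w10 = -1/2, w11 = 1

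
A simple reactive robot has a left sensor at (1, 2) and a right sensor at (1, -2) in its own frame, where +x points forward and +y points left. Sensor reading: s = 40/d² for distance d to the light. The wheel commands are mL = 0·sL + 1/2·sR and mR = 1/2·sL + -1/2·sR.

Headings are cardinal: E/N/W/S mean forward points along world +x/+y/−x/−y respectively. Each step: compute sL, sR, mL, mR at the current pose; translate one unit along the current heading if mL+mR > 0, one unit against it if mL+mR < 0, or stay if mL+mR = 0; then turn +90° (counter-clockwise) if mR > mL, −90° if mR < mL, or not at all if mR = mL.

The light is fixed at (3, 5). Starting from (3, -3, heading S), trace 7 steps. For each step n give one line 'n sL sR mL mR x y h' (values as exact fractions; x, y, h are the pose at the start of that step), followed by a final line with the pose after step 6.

0 8/17 8/17 4/17 0 3 -3 S
1 20/61 4/5 2/5 -72/305 3 -4 W
2 40/73 8/13 4/13 -32/949 2 -4 N
3 10/9 2/5 1/5 16/45 2 -3 E
4 40/53 40/53 20/53 0 3 -3 N
5 20/13 20/41 10/41 280/533 3 -2 E
6 40/37 8/9 4/9 32/333 4 -2 N
final 4 -1 E

n=0: pose=(3,-3,S); sL=8/17, sR=8/17; mL=4/17, mR=0; mL+mR=4/17 → advance +1; mR−mL=-4/17 → turn -1·90°
n=1: pose=(3,-4,W); sL=20/61, sR=4/5; mL=2/5, mR=-72/305; mL+mR=10/61 → advance +1; mR−mL=-194/305 → turn -1·90°
n=2: pose=(2,-4,N); sL=40/73, sR=8/13; mL=4/13, mR=-32/949; mL+mR=20/73 → advance +1; mR−mL=-324/949 → turn -1·90°
n=3: pose=(2,-3,E); sL=10/9, sR=2/5; mL=1/5, mR=16/45; mL+mR=5/9 → advance +1; mR−mL=7/45 → turn +1·90°
n=4: pose=(3,-3,N); sL=40/53, sR=40/53; mL=20/53, mR=0; mL+mR=20/53 → advance +1; mR−mL=-20/53 → turn -1·90°
n=5: pose=(3,-2,E); sL=20/13, sR=20/41; mL=10/41, mR=280/533; mL+mR=10/13 → advance +1; mR−mL=150/533 → turn +1·90°
n=6: pose=(4,-2,N); sL=40/37, sR=8/9; mL=4/9, mR=32/333; mL+mR=20/37 → advance +1; mR−mL=-116/333 → turn -1·90°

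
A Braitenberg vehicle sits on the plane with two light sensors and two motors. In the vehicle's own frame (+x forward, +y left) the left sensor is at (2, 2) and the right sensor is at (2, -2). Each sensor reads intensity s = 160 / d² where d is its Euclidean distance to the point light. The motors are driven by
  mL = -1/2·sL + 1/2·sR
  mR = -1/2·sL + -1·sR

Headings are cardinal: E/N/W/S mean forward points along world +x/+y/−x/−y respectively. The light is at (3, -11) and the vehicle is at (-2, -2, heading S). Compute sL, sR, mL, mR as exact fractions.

80/29 80/49 -800/1421 -4280/1421

left sensor world pos  = (0, -4); dL² = 58
right sensor world pos = (-4, -4); dR² = 98
sL = 160/58 = 80/29
sR = 160/98 = 80/49
mL = -1/2·sL + 1/2·sR = -800/1421
mR = -1/2·sL + -1·sR = -4280/1421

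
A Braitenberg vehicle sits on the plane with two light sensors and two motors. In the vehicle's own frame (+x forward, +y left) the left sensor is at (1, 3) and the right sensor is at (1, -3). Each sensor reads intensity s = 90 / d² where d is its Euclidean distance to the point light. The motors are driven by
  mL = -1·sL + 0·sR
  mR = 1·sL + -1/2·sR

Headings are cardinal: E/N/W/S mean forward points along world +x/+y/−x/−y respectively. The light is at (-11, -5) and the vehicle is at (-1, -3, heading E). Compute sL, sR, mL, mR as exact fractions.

left sensor world pos  = (0, 0); dL² = 146
right sensor world pos = (0, -6); dR² = 122
sL = 90/146 = 45/73
sR = 90/122 = 45/61
mL = -1·sL + 0·sR = -45/73
mR = 1·sL + -1/2·sR = 2205/8906

45/73 45/61 -45/73 2205/8906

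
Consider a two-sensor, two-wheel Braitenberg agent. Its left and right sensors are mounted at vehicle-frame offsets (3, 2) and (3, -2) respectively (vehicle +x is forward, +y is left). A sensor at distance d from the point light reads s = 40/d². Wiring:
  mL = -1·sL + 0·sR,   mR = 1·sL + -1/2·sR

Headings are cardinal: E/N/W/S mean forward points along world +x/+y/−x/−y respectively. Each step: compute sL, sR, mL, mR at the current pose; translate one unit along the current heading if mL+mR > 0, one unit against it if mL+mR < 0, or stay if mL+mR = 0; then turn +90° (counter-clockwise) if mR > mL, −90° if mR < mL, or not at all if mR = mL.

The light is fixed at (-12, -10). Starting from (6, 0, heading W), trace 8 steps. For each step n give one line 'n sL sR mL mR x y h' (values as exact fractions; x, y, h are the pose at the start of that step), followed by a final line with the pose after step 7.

n=0: pose=(6,0,W); sL=40/289, sR=40/369; mL=-40/289, mR=8980/106641; mL+mR=-20/369 → advance -1; mR−mL=23740/106641 → turn +1·90°
n=1: pose=(7,0,S); sL=4/49, sR=20/169; mL=-4/49, mR=186/8281; mL+mR=-10/169 → advance -1; mR−mL=862/8281 → turn +1·90°
n=2: pose=(7,1,E); sL=40/653, sR=8/113; mL=-40/653, mR=1908/73789; mL+mR=-4/113 → advance -1; mR−mL=6428/73789 → turn +1·90°
n=3: pose=(6,1,N); sL=10/113, sR=10/149; mL=-10/113, mR=925/16837; mL+mR=-5/149 → advance -1; mR−mL=2415/16837 → turn +1·90°
n=4: pose=(6,0,W); sL=40/289, sR=40/369; mL=-40/289, mR=8980/106641; mL+mR=-20/369 → advance -1; mR−mL=23740/106641 → turn +1·90°
n=5: pose=(7,0,S); sL=4/49, sR=20/169; mL=-4/49, mR=186/8281; mL+mR=-10/169 → advance -1; mR−mL=862/8281 → turn +1·90°
n=6: pose=(7,1,E); sL=40/653, sR=8/113; mL=-40/653, mR=1908/73789; mL+mR=-4/113 → advance -1; mR−mL=6428/73789 → turn +1·90°
n=7: pose=(6,1,N); sL=10/113, sR=10/149; mL=-10/113, mR=925/16837; mL+mR=-5/149 → advance -1; mR−mL=2415/16837 → turn +1·90°

0 40/289 40/369 -40/289 8980/106641 6 0 W
1 4/49 20/169 -4/49 186/8281 7 0 S
2 40/653 8/113 -40/653 1908/73789 7 1 E
3 10/113 10/149 -10/113 925/16837 6 1 N
4 40/289 40/369 -40/289 8980/106641 6 0 W
5 4/49 20/169 -4/49 186/8281 7 0 S
6 40/653 8/113 -40/653 1908/73789 7 1 E
7 10/113 10/149 -10/113 925/16837 6 1 N
final 6 0 W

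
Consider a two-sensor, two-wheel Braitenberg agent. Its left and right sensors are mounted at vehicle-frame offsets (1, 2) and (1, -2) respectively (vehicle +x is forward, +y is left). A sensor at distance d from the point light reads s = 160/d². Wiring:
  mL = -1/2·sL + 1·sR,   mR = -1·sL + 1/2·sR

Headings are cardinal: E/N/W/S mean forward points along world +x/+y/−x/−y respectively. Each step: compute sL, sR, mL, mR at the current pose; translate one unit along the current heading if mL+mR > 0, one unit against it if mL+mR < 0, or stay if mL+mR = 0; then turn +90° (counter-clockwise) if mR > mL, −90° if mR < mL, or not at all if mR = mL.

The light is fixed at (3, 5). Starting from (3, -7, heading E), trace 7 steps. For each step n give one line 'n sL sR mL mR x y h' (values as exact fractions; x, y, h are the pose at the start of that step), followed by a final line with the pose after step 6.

0 160/101 160/197 400/19897 -23440/19897 3 -7 E
1 16/17 80/89 648/1513 -744/1513 2 -7 S
2 160/173 32/17 4176/2941 48/2941 2 -6 W
3 40/29 8/5 132/145 -84/145 1 -6 N
4 32/13 32/29 -48/377 -720/377 1 -5 E
5 80/61 80/73 1960/4453 -3400/4453 0 -5 S
6 160/137 32/13 3344/1781 112/1781 0 -4 W
final -1 -4 N

n=0: pose=(3,-7,E); sL=160/101, sR=160/197; mL=400/19897, mR=-23440/19897; mL+mR=-23040/19897 → advance -1; mR−mL=-23840/19897 → turn -1·90°
n=1: pose=(2,-7,S); sL=16/17, sR=80/89; mL=648/1513, mR=-744/1513; mL+mR=-96/1513 → advance -1; mR−mL=-1392/1513 → turn -1·90°
n=2: pose=(2,-6,W); sL=160/173, sR=32/17; mL=4176/2941, mR=48/2941; mL+mR=4224/2941 → advance +1; mR−mL=-4128/2941 → turn -1·90°
n=3: pose=(1,-6,N); sL=40/29, sR=8/5; mL=132/145, mR=-84/145; mL+mR=48/145 → advance +1; mR−mL=-216/145 → turn -1·90°
n=4: pose=(1,-5,E); sL=32/13, sR=32/29; mL=-48/377, mR=-720/377; mL+mR=-768/377 → advance -1; mR−mL=-672/377 → turn -1·90°
n=5: pose=(0,-5,S); sL=80/61, sR=80/73; mL=1960/4453, mR=-3400/4453; mL+mR=-1440/4453 → advance -1; mR−mL=-5360/4453 → turn -1·90°
n=6: pose=(0,-4,W); sL=160/137, sR=32/13; mL=3344/1781, mR=112/1781; mL+mR=3456/1781 → advance +1; mR−mL=-3232/1781 → turn -1·90°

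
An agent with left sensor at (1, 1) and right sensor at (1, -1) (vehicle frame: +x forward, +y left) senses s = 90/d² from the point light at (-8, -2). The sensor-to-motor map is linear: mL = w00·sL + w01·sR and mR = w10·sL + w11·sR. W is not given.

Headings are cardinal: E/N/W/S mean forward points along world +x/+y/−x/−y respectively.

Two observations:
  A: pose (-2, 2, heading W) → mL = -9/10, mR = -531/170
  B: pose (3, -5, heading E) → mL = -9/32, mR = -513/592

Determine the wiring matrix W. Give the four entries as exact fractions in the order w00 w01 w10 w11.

obs A: pose=(-2,2,W) → sL=45/17, sR=9/5, mL=-9/10, mR=-531/170
obs B: pose=(3,-5,E) → sL=45/74, sR=9/16, mL=-9/32, mR=-513/592
sensor matrix S = [[45/17, 9/5], [45/74, 9/16]]; det S = 3969/10064
solve [mL_A; mL_B] = S·[w00; w01] and [mR_A; mR_B] = S·[w10; w11]:
  w00 = 0, w01 = -1/2, w10 = -1/2, w11 = -1

0 -1/2 -1/2 -1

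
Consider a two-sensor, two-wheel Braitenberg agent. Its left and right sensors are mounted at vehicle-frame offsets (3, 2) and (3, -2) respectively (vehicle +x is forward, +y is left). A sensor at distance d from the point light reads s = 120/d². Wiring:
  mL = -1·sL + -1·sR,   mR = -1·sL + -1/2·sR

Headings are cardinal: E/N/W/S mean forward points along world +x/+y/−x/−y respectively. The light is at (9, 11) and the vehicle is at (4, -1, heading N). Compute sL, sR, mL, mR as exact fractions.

left sensor world pos  = (2, 2); dL² = 130
right sensor world pos = (6, 2); dR² = 90
sL = 120/130 = 12/13
sR = 120/90 = 4/3
mL = -1·sL + -1·sR = -88/39
mR = -1·sL + -1/2·sR = -62/39

12/13 4/3 -88/39 -62/39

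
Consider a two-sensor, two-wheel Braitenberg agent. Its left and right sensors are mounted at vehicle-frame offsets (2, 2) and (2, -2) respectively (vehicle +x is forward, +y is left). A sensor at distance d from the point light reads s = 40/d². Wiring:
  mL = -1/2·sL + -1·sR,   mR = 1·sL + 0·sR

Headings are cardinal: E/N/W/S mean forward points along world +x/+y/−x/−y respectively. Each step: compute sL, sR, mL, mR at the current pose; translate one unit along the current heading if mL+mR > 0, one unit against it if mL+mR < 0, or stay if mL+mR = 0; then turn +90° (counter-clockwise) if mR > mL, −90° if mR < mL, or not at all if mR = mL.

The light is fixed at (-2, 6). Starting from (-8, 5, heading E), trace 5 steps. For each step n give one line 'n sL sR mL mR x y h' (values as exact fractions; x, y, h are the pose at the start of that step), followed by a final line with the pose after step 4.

n=0: pose=(-8,5,E); sL=40/17, sR=8/5; mL=-236/85, mR=40/17; mL+mR=-36/85 → advance -1; mR−mL=436/85 → turn +1·90°
n=1: pose=(-9,5,N); sL=20/41, sR=20/13; mL=-950/533, mR=20/41; mL+mR=-690/533 → advance -1; mR−mL=1210/533 → turn +1·90°
n=2: pose=(-9,4,W); sL=40/97, sR=40/81; mL=-5500/7857, mR=40/97; mL+mR=-2260/7857 → advance -1; mR−mL=8740/7857 → turn +1·90°
n=3: pose=(-8,4,S); sL=5/4, sR=1/2; mL=-9/8, mR=5/4; mL+mR=1/8 → advance +1; mR−mL=19/8 → turn +1·90°
n=4: pose=(-8,3,E); sL=40/17, sR=40/41; mL=-1500/697, mR=40/17; mL+mR=140/697 → advance +1; mR−mL=3140/697 → turn +1·90°

0 40/17 8/5 -236/85 40/17 -8 5 E
1 20/41 20/13 -950/533 20/41 -9 5 N
2 40/97 40/81 -5500/7857 40/97 -9 4 W
3 5/4 1/2 -9/8 5/4 -8 4 S
4 40/17 40/41 -1500/697 40/17 -8 3 E
final -7 3 N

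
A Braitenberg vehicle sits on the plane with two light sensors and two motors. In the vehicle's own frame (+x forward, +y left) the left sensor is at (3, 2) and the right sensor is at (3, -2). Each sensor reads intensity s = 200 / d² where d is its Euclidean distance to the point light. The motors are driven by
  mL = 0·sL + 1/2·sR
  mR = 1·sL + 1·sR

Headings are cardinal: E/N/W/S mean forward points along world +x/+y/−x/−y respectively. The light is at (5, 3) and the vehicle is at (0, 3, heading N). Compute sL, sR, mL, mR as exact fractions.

left sensor world pos  = (-2, 6); dL² = 58
right sensor world pos = (2, 6); dR² = 18
sL = 200/58 = 100/29
sR = 200/18 = 100/9
mL = 0·sL + 1/2·sR = 50/9
mR = 1·sL + 1·sR = 3800/261

100/29 100/9 50/9 3800/261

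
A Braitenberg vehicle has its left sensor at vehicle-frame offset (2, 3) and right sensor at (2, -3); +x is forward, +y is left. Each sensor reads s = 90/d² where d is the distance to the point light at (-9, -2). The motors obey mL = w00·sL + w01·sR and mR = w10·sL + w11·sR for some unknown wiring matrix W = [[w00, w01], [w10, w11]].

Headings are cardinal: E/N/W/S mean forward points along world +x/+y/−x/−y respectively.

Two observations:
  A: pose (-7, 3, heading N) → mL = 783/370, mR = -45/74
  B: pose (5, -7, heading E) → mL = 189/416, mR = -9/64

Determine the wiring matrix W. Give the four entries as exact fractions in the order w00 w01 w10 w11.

obs A: pose=(-7,3,N) → sL=9/5, sR=45/37, mL=783/370, mR=-45/74
obs B: pose=(5,-7,E) → sL=9/26, sR=9/32, mL=189/416, mR=-9/64
sensor matrix S = [[9/5, 45/37], [9/26, 9/32]]; det S = 6561/76960
solve [mL_A; mL_B] = S·[w00; w01] and [mR_A; mR_B] = S·[w10; w11]:
  w00 = 1/2, w01 = 1, w10 = 0, w11 = -1/2

1/2 1 0 -1/2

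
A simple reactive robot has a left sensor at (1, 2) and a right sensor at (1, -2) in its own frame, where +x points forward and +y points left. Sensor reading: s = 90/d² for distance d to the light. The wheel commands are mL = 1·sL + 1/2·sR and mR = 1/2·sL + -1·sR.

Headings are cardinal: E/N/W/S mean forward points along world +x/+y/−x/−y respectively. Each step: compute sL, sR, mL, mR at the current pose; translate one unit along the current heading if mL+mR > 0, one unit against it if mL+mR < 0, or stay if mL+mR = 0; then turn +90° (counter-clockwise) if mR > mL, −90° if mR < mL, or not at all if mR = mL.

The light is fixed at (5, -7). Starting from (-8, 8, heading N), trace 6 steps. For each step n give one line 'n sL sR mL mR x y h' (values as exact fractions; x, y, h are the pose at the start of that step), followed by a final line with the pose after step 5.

0 90/481 90/377 4275/13949 -2025/13949 -8 8 N
1 5/26 9/34 287/884 -149/884 -8 9 E
2 18/65 90/421 10503/27365 -2061/27365 -7 9 S
3 45/169 45/229 28215/77402 -4905/77402 -7 8 W
4 90/481 90/377 4275/13949 -2025/13949 -8 8 N
5 5/26 9/34 287/884 -149/884 -8 9 E
final -7 9 S

n=0: pose=(-8,8,N); sL=90/481, sR=90/377; mL=4275/13949, mR=-2025/13949; mL+mR=2250/13949 → advance +1; mR−mL=-6300/13949 → turn -1·90°
n=1: pose=(-8,9,E); sL=5/26, sR=9/34; mL=287/884, mR=-149/884; mL+mR=69/442 → advance +1; mR−mL=-109/221 → turn -1·90°
n=2: pose=(-7,9,S); sL=18/65, sR=90/421; mL=10503/27365, mR=-2061/27365; mL+mR=8442/27365 → advance +1; mR−mL=-12564/27365 → turn -1·90°
n=3: pose=(-7,8,W); sL=45/169, sR=45/229; mL=28215/77402, mR=-4905/77402; mL+mR=11655/38701 → advance +1; mR−mL=-16560/38701 → turn -1·90°
n=4: pose=(-8,8,N); sL=90/481, sR=90/377; mL=4275/13949, mR=-2025/13949; mL+mR=2250/13949 → advance +1; mR−mL=-6300/13949 → turn -1·90°
n=5: pose=(-8,9,E); sL=5/26, sR=9/34; mL=287/884, mR=-149/884; mL+mR=69/442 → advance +1; mR−mL=-109/221 → turn -1·90°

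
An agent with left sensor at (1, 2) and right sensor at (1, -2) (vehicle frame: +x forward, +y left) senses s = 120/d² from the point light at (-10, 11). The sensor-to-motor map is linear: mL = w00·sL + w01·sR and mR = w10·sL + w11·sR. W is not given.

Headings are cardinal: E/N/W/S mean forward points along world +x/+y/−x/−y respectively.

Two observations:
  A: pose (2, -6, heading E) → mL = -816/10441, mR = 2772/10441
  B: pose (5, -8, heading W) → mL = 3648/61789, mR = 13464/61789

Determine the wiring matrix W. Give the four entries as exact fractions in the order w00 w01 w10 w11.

-1 1 1/2 1/2

obs A: pose=(2,-6,E) → sL=60/197, sR=12/53, mL=-816/10441, mR=2772/10441
obs B: pose=(5,-8,W) → sL=120/637, sR=24/97, mL=3648/61789, mR=13464/61789
sensor matrix S = [[60/197, 12/53], [120/637, 24/97]]; det S = 21098880/645138949
solve [mL_A; mL_B] = S·[w00; w01] and [mR_A; mR_B] = S·[w10; w11]:
  w00 = -1, w01 = 1, w10 = 1/2, w11 = 1/2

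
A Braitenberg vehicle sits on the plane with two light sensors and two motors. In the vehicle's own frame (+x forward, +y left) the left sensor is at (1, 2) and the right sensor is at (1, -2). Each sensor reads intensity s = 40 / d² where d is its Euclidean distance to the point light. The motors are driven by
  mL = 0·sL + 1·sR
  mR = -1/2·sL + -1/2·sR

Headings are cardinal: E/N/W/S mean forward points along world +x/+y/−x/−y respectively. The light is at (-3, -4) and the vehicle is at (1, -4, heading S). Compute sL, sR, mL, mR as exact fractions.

left sensor world pos  = (3, -5); dL² = 37
right sensor world pos = (-1, -5); dR² = 5
sL = 40/37 = 40/37
sR = 40/5 = 8
mL = 0·sL + 1·sR = 8
mR = -1/2·sL + -1/2·sR = -168/37

40/37 8 8 -168/37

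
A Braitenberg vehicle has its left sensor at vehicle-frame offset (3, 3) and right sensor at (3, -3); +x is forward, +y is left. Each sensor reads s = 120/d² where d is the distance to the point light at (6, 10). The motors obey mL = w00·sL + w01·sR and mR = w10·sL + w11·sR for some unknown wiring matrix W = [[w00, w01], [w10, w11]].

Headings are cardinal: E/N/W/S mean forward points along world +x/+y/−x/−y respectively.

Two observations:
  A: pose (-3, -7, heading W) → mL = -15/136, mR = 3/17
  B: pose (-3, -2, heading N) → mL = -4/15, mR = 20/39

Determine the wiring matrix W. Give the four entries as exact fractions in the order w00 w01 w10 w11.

-1/2 0 0 1/2

obs A: pose=(-3,-7,W) → sL=15/68, sR=6/17, mL=-15/136, mR=3/17
obs B: pose=(-3,-2,N) → sL=8/15, sR=40/39, mL=-4/15, mR=20/39
sensor matrix S = [[15/68, 6/17], [8/15, 40/39]]; det S = 42/1105
solve [mL_A; mL_B] = S·[w00; w01] and [mR_A; mR_B] = S·[w10; w11]:
  w00 = -1/2, w01 = 0, w10 = 0, w11 = 1/2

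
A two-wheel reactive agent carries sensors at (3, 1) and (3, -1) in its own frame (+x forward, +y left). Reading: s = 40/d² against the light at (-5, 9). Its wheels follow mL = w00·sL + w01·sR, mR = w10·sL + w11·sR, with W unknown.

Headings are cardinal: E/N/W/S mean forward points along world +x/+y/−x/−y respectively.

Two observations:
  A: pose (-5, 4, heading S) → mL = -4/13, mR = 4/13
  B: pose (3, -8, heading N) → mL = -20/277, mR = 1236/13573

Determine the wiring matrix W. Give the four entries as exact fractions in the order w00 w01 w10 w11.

obs A: pose=(-5,4,S) → sL=8/13, sR=8/13, mL=-4/13, mR=4/13
obs B: pose=(3,-8,N) → sL=8/49, sR=40/277, mL=-20/277, mR=1236/13573
sensor matrix S = [[8/13, 8/13], [8/49, 40/277]]; det S = -2048/176449
solve [mL_A; mL_B] = S·[w00; w01] and [mR_A; mR_B] = S·[w10; w11]:
  w00 = 0, w01 = -1/2, w10 = 1, w11 = -1/2

0 -1/2 1 -1/2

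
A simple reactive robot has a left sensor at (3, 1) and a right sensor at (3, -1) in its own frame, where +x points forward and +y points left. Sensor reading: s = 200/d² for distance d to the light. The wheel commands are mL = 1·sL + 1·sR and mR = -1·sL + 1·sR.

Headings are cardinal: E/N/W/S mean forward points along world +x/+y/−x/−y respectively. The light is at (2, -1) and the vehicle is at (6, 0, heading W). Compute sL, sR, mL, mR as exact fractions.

left sensor world pos  = (3, -1); dL² = 1
right sensor world pos = (3, 1); dR² = 5
sL = 200/1 = 200
sR = 200/5 = 40
mL = 1·sL + 1·sR = 240
mR = -1·sL + 1·sR = -160

200 40 240 -160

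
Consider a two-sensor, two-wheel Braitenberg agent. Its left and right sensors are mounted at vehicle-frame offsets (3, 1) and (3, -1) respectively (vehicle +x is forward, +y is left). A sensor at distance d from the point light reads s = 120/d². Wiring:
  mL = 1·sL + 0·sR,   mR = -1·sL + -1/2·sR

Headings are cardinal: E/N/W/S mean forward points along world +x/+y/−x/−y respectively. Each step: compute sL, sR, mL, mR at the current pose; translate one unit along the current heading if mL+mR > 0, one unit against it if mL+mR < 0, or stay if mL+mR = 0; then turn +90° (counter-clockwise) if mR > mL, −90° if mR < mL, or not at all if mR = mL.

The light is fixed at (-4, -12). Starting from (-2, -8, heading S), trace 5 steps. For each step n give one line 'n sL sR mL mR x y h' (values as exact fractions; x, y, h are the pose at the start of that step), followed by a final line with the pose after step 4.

0 12 60 12 -42 -2 -8 S
1 120/17 120/37 120/17 -5460/629 -2 -7 W
2 30/17 3/2 30/17 -171/68 -1 -7 N
3 120/61 8/3 120/61 -604/183 -1 -8 E
4 12 60 12 -42 -2 -8 S
final -2 -7 W

n=0: pose=(-2,-8,S); sL=12, sR=60; mL=12, mR=-42; mL+mR=-30 → advance -1; mR−mL=-54 → turn -1·90°
n=1: pose=(-2,-7,W); sL=120/17, sR=120/37; mL=120/17, mR=-5460/629; mL+mR=-60/37 → advance -1; mR−mL=-9900/629 → turn -1·90°
n=2: pose=(-1,-7,N); sL=30/17, sR=3/2; mL=30/17, mR=-171/68; mL+mR=-3/4 → advance -1; mR−mL=-291/68 → turn -1·90°
n=3: pose=(-1,-8,E); sL=120/61, sR=8/3; mL=120/61, mR=-604/183; mL+mR=-4/3 → advance -1; mR−mL=-964/183 → turn -1·90°
n=4: pose=(-2,-8,S); sL=12, sR=60; mL=12, mR=-42; mL+mR=-30 → advance -1; mR−mL=-54 → turn -1·90°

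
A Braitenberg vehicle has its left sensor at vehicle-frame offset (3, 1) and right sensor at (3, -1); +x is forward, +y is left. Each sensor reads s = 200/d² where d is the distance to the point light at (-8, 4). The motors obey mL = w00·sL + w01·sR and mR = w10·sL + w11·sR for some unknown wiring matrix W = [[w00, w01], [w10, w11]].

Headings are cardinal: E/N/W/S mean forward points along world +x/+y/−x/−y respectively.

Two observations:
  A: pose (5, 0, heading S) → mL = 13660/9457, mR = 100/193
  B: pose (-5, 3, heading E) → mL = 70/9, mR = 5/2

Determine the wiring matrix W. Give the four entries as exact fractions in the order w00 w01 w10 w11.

1/2 1 0 1/2

obs A: pose=(5,0,S) → sL=40/49, sR=200/193, mL=13660/9457, mR=100/193
obs B: pose=(-5,3,E) → sL=50/9, sR=5, mL=70/9, mR=5/2
sensor matrix S = [[40/49, 200/193], [50/9, 5]]; det S = -142600/85113
solve [mL_A; mL_B] = S·[w00; w01] and [mR_A; mR_B] = S·[w10; w11]:
  w00 = 1/2, w01 = 1, w10 = 0, w11 = 1/2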